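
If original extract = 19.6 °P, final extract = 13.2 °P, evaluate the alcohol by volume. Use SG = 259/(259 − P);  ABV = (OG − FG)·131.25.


OG = 259/(259 − 19.6) = 1.0819
FG = 259/(259 − 13.2) = 1.0537
ABV = (1.0819 − 1.0537)·131.25

3.6972 % ABV


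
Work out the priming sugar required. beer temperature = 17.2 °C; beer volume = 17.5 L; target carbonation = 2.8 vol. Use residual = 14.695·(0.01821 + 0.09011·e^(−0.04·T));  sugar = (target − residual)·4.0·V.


residual = 14.695·(0.01821 + 0.09011·e^(−0.04·17.2)) = 0.9331
sugar = (2.8 − 0.9331)·4.0·17.5

130.6833 g


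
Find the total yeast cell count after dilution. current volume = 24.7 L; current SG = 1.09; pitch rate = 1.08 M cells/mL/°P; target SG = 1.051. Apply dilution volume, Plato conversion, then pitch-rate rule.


V_w = V·((SG_c−1)/(SG_t−1)−1);  °P = 259 − 259/SG_t;  cells = rate·(V+V_w)·°P
V_w = 24.7·((1.09−1)/(1.051−1)−1) = 18.8882
V_final = 24.7 + 18.8882 = 43.5882
°P = 259 − 259/1.051 = 12.5680
cells = 1.08·43.5882·12.5680

591.6437 billion cells


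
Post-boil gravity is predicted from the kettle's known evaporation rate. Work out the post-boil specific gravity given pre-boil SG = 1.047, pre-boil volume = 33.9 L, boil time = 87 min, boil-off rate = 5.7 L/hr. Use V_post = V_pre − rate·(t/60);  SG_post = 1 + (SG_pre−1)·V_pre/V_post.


V_post = 33.9 − 5.7·(87/60) = 25.6350
SG_post = 1 + (1.047 − 1)·33.9/25.6350

1.0622


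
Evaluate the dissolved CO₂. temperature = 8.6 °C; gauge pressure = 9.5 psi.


vols = (P + 14.695)·(0.01821 + 0.09011·e^(−0.04·T))
vols = (9.5 + 14.695)·(0.01821 + 0.09011·e^(−0.04·8.6))

1.9862 volumes


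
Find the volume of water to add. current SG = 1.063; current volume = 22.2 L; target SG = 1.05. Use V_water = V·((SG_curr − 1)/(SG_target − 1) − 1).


V_water = 22.2·((1.063 − 1)/(1.05 − 1) − 1)

5.7720 L


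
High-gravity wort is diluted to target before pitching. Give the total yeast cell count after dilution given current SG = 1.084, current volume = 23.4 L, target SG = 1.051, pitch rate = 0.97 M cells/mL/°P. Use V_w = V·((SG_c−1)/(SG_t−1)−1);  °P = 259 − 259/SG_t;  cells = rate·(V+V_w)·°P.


V_w = 23.4·((1.084−1)/(1.051−1)−1) = 15.1412
V_final = 23.4 + 15.1412 = 38.5412
°P = 259 − 259/1.051 = 12.5680
cells = 0.97·38.5412·12.5680

469.8551 billion cells


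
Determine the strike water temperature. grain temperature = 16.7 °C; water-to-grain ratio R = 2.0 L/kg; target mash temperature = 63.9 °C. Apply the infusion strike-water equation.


T_strike = (0.41/R)·(T_mash − T_grain) + T_mash
T_strike = (0.41/2.0)·(63.9 − 16.7) + 63.9

73.5760 °C


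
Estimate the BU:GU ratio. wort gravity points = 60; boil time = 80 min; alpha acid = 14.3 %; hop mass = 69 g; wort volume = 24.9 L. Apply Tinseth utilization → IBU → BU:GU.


U = 1.65·0.000125^(GP/1000)·(1−e^(−0.04t))/4.15;  IBU = (α/100)·m·U·1000/V;  BU:GU = IBU/GP
U = 1.65·0.000125^(60/1000)·(1−e^(−0.04·80))/4.15 = 0.2224
IBU = (14.3/100)·69·0.2224·1000/24.9 = 88.1379
BU:GU = 88.1379/60

1.4690


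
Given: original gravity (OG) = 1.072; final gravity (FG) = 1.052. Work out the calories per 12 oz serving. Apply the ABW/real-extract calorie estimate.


ABW = (OG−FG)·131.25·0.79/FG;  °P = 259 − 259/SG (for OG→OE and FG→AE);  RE = 0.1808·OE + 0.8192·AE;  Cal = (6.9·ABW + 4·(RE−0.1))·FG·3.55
ABW = (1.072 − 1.052)·131.25·0.79/1.052 = 1.9712
OE = 259 − 259/1.072 = 17.3955 °P
AE = 259 − 259/1.052 = 12.8023 °P
RE = 0.1808·17.3955 + 0.8192·12.8023 = 13.6327 °P
Cal = (6.9·1.9712 + 4·(13.6327−0.1))·1.052·3.55

252.9540 kcal


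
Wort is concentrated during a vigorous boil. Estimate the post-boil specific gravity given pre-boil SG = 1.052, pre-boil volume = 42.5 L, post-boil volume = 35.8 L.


SG_post = 1 + (SG_pre − 1)·V_pre/V_post
pts_pre = (1.052 − 1)·1000 = 52.0000
pts_post = 52.0000·42.5/35.8 = 61.7318
SG_post = 1 + 61.7318/1000

1.0617


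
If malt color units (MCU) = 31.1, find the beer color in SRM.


SRM = 1.4922 · MCU^0.6859
SRM = 1.4922 · 31.1^0.6859

15.7656 SRM


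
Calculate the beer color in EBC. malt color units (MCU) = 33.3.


SRM = 1.4922·MCU^0.6859;  EBC = SRM·1.97
SRM = 1.4922·33.3^0.6859 = 16.5223
EBC = 16.5223·1.97

32.5490 EBC


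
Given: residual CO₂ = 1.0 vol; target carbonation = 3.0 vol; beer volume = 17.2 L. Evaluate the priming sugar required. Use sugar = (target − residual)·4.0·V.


sugar = (3.0 − 1.0)·4.0·17.2

137.6000 g


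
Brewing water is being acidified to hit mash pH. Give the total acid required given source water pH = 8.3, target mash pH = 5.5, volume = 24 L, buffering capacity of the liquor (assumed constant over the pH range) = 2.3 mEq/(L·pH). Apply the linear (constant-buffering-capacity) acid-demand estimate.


acid = buffering capacity · (pH_source − pH_target) · V
acid = 2.3 · (8.3 − 5.5) · 24

154.5600 mEq


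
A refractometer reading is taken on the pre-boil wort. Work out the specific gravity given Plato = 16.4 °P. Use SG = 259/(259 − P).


SG = 259/(259 − 16.4)

1.0676


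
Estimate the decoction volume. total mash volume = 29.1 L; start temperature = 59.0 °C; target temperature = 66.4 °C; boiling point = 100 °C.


V_dec = V_total·(T_target − T_start)/(T_boil − T_start)
V_dec = 29.1·(66.4 − 59.0)/(100 − 59.0)

5.2522 L


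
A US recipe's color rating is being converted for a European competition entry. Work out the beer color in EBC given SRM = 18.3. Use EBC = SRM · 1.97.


EBC = 18.3 · 1.97

36.0510 EBC


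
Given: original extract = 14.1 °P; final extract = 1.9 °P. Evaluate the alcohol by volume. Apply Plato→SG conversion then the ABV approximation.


SG = 259/(259 − P);  ABV = (OG − FG)·131.25
OG = 259/(259 − 14.1) = 1.0576
FG = 259/(259 − 1.9) = 1.0074
ABV = (1.0576 − 1.0074)·131.25

6.5867 % ABV


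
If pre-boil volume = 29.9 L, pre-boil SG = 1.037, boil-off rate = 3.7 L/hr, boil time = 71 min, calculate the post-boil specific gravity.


V_post = V_pre − rate·(t/60);  SG_post = 1 + (SG_pre−1)·V_pre/V_post
V_post = 29.9 − 3.7·(71/60) = 25.5217
SG_post = 1 + (1.037 − 1)·29.9/25.5217

1.0433


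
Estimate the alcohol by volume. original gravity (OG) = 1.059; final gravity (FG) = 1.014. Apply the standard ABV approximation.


ABV = (OG − FG) · 131.25
ABV = (1.059 − 1.014) · 131.25

5.9062 % ABV


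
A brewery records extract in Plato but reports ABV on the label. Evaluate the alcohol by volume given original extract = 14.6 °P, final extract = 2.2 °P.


SG = 259/(259 − P);  ABV = (OG − FG)·131.25
OG = 259/(259 − 14.6) = 1.0597
FG = 259/(259 − 2.2) = 1.0086
ABV = (1.0597 − 1.0086)·131.25

6.7162 % ABV


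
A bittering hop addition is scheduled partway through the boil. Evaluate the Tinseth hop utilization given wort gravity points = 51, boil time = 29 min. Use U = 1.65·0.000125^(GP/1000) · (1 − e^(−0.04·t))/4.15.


bigness = 1.65·0.000125^(51/1000) = 1.0433
boil_factor = (1 − e^(−0.04·29))/4.15 = 0.1654
U = 1.0433 · 0.1654

0.1726


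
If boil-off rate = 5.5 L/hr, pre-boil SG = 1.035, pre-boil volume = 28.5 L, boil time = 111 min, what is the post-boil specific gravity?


V_post = V_pre − rate·(t/60);  SG_post = 1 + (SG_pre−1)·V_pre/V_post
V_post = 28.5 − 5.5·(111/60) = 18.3250
SG_post = 1 + (1.035 − 1)·28.5/18.3250

1.0544


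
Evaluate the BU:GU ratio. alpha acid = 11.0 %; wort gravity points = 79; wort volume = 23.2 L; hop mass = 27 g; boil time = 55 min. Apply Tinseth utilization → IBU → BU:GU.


U = 1.65·0.000125^(GP/1000)·(1−e^(−0.04t))/4.15;  IBU = (α/100)·m·U·1000/V;  BU:GU = IBU/GP
U = 1.65·0.000125^(79/1000)·(1−e^(−0.04·55))/4.15 = 0.1738
IBU = (11.0/100)·27·0.1738·1000/23.2 = 22.2514
BU:GU = 22.2514/79

0.2817


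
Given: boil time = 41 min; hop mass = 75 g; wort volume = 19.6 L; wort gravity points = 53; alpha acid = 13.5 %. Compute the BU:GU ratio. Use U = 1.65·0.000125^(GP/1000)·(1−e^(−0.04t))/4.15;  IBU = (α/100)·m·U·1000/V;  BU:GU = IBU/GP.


U = 1.65·0.000125^(53/1000)·(1−e^(−0.04·41))/4.15 = 0.1990
IBU = (13.5/100)·75·0.1990·1000/19.6 = 102.8151
BU:GU = 102.8151/53

1.9399


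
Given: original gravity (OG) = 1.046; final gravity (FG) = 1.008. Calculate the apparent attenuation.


AA = (OG − FG)/(OG − 1) · 100
AA = (1.046 − 1.008)/(1.046 − 1) · 100

82.6087 %


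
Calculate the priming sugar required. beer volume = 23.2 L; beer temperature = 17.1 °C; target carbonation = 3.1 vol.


residual = 14.695·(0.01821 + 0.09011·e^(−0.04·T));  sugar = (target − residual)·4.0·V
residual = 14.695·(0.01821 + 0.09011·e^(−0.04·17.1)) = 0.9358
sugar = (3.1 − 0.9358)·4.0·23.2

200.8412 g


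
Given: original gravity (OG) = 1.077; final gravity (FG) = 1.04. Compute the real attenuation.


AA = (OG−FG)/(OG−1)·100;  RA = AA·0.8192
AA = (1.077 − 1.04)/(1.077 − 1)·100 = 48.0519
RA = 48.0519·0.8192

39.3642 %


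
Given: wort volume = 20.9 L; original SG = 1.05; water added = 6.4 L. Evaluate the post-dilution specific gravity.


SG_new = 1 + (SG_old − 1)·V_old/(V_old + V_water)
pts = (1.05 − 1)·1000·20.9/(20.9 + 6.4) = 38.2784
SG_new = 1 + 38.2784/1000

1.0383


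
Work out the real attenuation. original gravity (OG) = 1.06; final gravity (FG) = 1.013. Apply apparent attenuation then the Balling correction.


AA = (OG−FG)/(OG−1)·100;  RA = AA·0.8192
AA = (1.06 − 1.013)/(1.06 − 1)·100 = 78.3333
RA = 78.3333·0.8192

64.1707 %


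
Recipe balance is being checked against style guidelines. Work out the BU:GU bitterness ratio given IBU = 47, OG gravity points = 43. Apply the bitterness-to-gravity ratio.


BU:GU = IBU / OG_points
BU:GU = 47 / 43

1.0930


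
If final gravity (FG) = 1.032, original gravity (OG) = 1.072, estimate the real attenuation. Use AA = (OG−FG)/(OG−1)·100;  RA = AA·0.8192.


AA = (1.072 − 1.032)/(1.072 − 1)·100 = 55.5556
RA = 55.5556·0.8192

45.5111 %


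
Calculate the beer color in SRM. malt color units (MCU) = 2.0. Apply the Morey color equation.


SRM = 1.4922 · MCU^0.6859
SRM = 1.4922 · 2.0^0.6859

2.4005 SRM


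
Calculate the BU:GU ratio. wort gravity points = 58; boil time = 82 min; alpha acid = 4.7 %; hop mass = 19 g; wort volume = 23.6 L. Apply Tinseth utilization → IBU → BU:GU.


U = 1.65·0.000125^(GP/1000)·(1−e^(−0.04t))/4.15;  IBU = (α/100)·m·U·1000/V;  BU:GU = IBU/GP
U = 1.65·0.000125^(58/1000)·(1−e^(−0.04·82))/4.15 = 0.2272
IBU = (4.7/100)·19·0.2272·1000/23.6 = 8.5968
BU:GU = 8.5968/58

0.1482


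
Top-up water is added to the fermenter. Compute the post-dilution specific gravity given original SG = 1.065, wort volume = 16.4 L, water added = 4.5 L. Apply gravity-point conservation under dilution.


SG_new = 1 + (SG_old − 1)·V_old/(V_old + V_water)
pts = (1.065 − 1)·1000·16.4/(16.4 + 4.5) = 51.0048
SG_new = 1 + 51.0048/1000

1.0510


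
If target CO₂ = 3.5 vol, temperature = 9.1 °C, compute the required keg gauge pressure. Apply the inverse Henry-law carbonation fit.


psi = vols/(0.01821 + 0.09011·e^(−0.04·T)) − 14.695
psi = 3.5/(0.01821 + 0.09011·e^(−0.04·9.1)) − 14.695

28.6076 psi


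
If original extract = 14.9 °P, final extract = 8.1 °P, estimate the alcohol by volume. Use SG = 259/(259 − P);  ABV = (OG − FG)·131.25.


OG = 259/(259 − 14.9) = 1.0610
FG = 259/(259 − 8.1) = 1.0323
ABV = (1.0610 − 1.0323)·131.25

3.7743 % ABV


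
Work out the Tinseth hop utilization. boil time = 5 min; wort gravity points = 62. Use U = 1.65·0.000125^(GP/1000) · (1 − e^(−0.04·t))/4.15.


bigness = 1.65·0.000125^(62/1000) = 0.9451
boil_factor = (1 − e^(−0.04·5))/4.15 = 0.0437
U = 0.9451 · 0.0437

0.0413


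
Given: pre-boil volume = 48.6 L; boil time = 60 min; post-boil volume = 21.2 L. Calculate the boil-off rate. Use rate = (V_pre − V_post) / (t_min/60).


rate = (48.6 − 21.2) / (60/60)

27.4000 L/hr


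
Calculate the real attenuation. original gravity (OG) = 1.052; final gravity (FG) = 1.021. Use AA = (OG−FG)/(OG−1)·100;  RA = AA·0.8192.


AA = (1.052 − 1.021)/(1.052 − 1)·100 = 59.6154
RA = 59.6154·0.8192

48.8369 %


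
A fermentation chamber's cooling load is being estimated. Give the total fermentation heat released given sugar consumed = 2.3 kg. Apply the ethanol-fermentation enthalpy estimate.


Q = m_sugar · 590 kJ/kg
Q = 2.3 · 590

1357.0000 kJ


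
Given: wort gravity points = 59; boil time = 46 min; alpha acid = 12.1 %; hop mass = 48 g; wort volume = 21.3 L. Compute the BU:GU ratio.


U = 1.65·0.000125^(GP/1000)·(1−e^(−0.04t))/4.15;  IBU = (α/100)·m·U·1000/V;  BU:GU = IBU/GP
U = 1.65·0.000125^(59/1000)·(1−e^(−0.04·46))/4.15 = 0.1968
IBU = (12.1/100)·48·0.1968·1000/21.3 = 53.6650
BU:GU = 53.6650/59

0.9096


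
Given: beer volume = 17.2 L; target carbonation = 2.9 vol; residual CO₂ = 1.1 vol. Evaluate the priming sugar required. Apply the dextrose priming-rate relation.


sugar = (target − residual)·4.0·V
sugar = (2.9 − 1.1)·4.0·17.2

123.8400 g


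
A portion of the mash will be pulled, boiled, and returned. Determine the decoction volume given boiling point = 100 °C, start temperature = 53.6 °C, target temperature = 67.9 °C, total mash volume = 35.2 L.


V_dec = V_total·(T_target − T_start)/(T_boil − T_start)
V_dec = 35.2·(67.9 − 53.6)/(100 − 53.6)

10.8483 L


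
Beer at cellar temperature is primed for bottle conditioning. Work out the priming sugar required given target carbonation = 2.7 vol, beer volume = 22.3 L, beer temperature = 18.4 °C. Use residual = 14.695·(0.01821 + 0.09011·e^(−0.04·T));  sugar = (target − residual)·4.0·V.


residual = 14.695·(0.01821 + 0.09011·e^(−0.04·18.4)) = 0.9019
sugar = (2.7 − 0.9019)·4.0·22.3

160.3900 g


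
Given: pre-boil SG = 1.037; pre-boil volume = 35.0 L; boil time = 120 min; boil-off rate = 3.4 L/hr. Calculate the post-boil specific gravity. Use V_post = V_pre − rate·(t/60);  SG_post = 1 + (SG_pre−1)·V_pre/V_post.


V_post = 35.0 − 3.4·(120/60) = 28.2000
SG_post = 1 + (1.037 − 1)·35.0/28.2000

1.0459


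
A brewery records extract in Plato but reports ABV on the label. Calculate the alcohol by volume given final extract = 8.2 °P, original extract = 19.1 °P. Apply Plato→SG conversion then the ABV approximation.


SG = 259/(259 − P);  ABV = (OG − FG)·131.25
OG = 259/(259 − 19.1) = 1.0796
FG = 259/(259 − 8.2) = 1.0327
ABV = (1.0796 − 1.0327)·131.25

6.1584 % ABV


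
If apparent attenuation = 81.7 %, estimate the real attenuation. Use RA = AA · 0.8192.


RA = 81.7 · 0.8192

66.9286 %


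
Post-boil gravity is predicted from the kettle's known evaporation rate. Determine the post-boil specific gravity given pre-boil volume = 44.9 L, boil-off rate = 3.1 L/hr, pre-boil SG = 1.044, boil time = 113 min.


V_post = V_pre − rate·(t/60);  SG_post = 1 + (SG_pre−1)·V_pre/V_post
V_post = 44.9 − 3.1·(113/60) = 39.0617
SG_post = 1 + (1.044 − 1)·44.9/39.0617

1.0506


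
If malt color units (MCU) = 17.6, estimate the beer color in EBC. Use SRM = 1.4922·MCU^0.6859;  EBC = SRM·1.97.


SRM = 1.4922·17.6^0.6859 = 10.6690
EBC = 10.6690·1.97

21.0180 EBC


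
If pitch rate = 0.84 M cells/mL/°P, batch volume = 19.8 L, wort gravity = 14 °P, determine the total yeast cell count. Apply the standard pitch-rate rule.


cells (billions) = rate · V_L · °P
cells = 0.84 · 19.8 · 14

232.8480 billion cells


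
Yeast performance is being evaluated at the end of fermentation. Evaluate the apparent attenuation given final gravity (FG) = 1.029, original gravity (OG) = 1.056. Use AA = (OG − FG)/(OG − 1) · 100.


AA = (1.056 − 1.029)/(1.056 − 1) · 100

48.2143 %


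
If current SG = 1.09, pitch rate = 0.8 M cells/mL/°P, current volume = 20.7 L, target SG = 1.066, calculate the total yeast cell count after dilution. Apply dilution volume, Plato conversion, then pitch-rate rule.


V_w = V·((SG_c−1)/(SG_t−1)−1);  °P = 259 − 259/SG_t;  cells = rate·(V+V_w)·°P
V_w = 20.7·((1.09−1)/(1.066−1)−1) = 7.5273
V_final = 20.7 + 7.5273 = 28.2273
°P = 259 − 259/1.066 = 16.0356
cells = 0.8·28.2273·16.0356

362.1141 billion cells


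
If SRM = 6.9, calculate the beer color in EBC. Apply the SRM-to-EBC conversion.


EBC = SRM · 1.97
EBC = 6.9 · 1.97

13.5930 EBC


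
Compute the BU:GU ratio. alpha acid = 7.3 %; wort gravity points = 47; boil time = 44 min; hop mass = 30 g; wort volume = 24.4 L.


U = 1.65·0.000125^(GP/1000)·(1−e^(−0.04t))/4.15;  IBU = (α/100)·m·U·1000/V;  BU:GU = IBU/GP
U = 1.65·0.000125^(47/1000)·(1−e^(−0.04·44))/4.15 = 0.2158
IBU = (7.3/100)·30·0.2158·1000/24.4 = 19.3665
BU:GU = 19.3665/47

0.4121


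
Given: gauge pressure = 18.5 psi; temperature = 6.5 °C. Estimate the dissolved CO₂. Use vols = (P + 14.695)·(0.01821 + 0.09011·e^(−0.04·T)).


vols = (18.5 + 14.695)·(0.01821 + 0.09011·e^(−0.04·6.5))

2.9109 volumes


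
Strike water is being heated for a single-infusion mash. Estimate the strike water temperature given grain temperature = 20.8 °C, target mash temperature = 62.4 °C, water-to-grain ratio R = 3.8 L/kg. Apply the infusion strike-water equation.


T_strike = (0.41/R)·(T_mash − T_grain) + T_mash
T_strike = (0.41/3.8)·(62.4 − 20.8) + 62.4

66.8884 °C


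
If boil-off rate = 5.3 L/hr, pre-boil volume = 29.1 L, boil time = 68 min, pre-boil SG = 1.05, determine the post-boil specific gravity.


V_post = V_pre − rate·(t/60);  SG_post = 1 + (SG_pre−1)·V_pre/V_post
V_post = 29.1 − 5.3·(68/60) = 23.0933
SG_post = 1 + (1.05 − 1)·29.1/23.0933

1.0630


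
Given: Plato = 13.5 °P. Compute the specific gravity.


SG = 259/(259 − P)
SG = 259/(259 − 13.5)

1.0550


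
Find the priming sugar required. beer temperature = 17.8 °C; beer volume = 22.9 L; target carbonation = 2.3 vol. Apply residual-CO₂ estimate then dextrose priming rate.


residual = 14.695·(0.01821 + 0.09011·e^(−0.04·T));  sugar = (target − residual)·4.0·V
residual = 14.695·(0.01821 + 0.09011·e^(−0.04·17.8)) = 0.9173
sugar = (2.3 − 0.9173)·4.0·22.9

126.6540 g


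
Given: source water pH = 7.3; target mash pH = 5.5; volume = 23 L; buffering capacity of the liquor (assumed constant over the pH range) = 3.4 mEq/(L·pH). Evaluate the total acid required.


acid = buffering capacity · (pH_source − pH_target) · V
acid = 3.4 · (7.3 − 5.5) · 23

140.7600 mEq


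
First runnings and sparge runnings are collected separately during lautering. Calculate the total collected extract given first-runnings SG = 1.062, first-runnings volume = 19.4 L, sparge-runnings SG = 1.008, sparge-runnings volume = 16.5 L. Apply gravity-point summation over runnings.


total = Σ (SG_i − 1)·1000·V_i
first = (1.062 − 1)·1000·19.4 = 1202.8000
sparge = (1.008 − 1)·1000·16.5 = 132.0000
total = 1202.8000 + 132.0000

1334.8000 gravity·L


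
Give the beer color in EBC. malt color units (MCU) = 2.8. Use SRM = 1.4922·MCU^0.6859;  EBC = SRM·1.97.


SRM = 1.4922·2.8^0.6859 = 3.0237
EBC = 3.0237·1.97

5.9566 EBC


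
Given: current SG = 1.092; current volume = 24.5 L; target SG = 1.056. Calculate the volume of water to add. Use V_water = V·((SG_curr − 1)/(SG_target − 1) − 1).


V_water = 24.5·((1.092 − 1)/(1.056 − 1) − 1)

15.7500 L


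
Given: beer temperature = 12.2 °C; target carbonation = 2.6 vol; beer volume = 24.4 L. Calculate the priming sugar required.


residual = 14.695·(0.01821 + 0.09011·e^(−0.04·T));  sugar = (target − residual)·4.0·V
residual = 14.695·(0.01821 + 0.09011·e^(−0.04·12.2)) = 1.0804
sugar = (2.6 − 1.0804)·4.0·24.4

148.3091 g


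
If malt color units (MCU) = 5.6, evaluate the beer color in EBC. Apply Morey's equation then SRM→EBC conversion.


SRM = 1.4922·MCU^0.6859;  EBC = SRM·1.97
SRM = 1.4922·5.6^0.6859 = 4.8642
EBC = 4.8642·1.97

9.5824 EBC


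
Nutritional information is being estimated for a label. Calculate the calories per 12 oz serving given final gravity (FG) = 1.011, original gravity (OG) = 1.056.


ABW = (OG−FG)·131.25·0.79/FG;  °P = 259 − 259/SG (for OG→OE and FG→AE);  RE = 0.1808·OE + 0.8192·AE;  Cal = (6.9·ABW + 4·(RE−0.1))·FG·3.55
ABW = (1.056 − 1.011)·131.25·0.79/1.011 = 4.6152
OE = 259 − 259/1.056 = 13.7348 °P
AE = 259 − 259/1.011 = 2.8180 °P
RE = 0.1808·13.7348 + 0.8192·2.8180 = 4.7918 °P
Cal = (6.9·4.6152 + 4·(4.7918−0.1))·1.011·3.55

181.6481 kcal


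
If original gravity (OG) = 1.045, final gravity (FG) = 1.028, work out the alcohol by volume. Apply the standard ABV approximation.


ABV = (OG − FG) · 131.25
ABV = (1.045 − 1.028) · 131.25

2.2312 % ABV


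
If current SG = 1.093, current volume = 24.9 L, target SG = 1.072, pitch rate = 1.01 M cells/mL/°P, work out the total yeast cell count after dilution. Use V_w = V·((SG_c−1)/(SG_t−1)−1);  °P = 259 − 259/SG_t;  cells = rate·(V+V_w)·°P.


V_w = 24.9·((1.093−1)/(1.072−1)−1) = 7.2625
V_final = 24.9 + 7.2625 = 32.1625
°P = 259 − 259/1.072 = 17.3955
cells = 1.01·32.1625·17.3955

565.0783 billion cells


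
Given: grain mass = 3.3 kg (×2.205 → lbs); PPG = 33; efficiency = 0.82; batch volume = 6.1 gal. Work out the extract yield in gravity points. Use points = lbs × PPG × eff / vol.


lbs = 3.3 × 2.205 = 7.2765
points = 7.2765 × 33 × 0.82 / 6.1

32.2790 points


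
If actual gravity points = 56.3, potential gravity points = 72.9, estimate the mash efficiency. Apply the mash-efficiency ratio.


efficiency = actual / potential × 100
efficiency = 56.3 / 72.9 × 100

77.2291 %


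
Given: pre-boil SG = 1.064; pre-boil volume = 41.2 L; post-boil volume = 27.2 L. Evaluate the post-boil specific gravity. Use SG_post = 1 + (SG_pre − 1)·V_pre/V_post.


pts_pre = (1.064 − 1)·1000 = 64.0000
pts_post = 64.0000·41.2/27.2 = 96.9412
SG_post = 1 + 96.9412/1000

1.0969


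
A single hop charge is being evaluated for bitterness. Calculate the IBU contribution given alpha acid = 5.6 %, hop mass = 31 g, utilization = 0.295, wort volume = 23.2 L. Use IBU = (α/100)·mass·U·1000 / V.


IBU = (5.6/100)·31·0.295·1000 / 23.2

22.0741 IBU


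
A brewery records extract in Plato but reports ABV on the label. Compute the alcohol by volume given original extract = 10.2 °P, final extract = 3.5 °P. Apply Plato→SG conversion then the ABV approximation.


SG = 259/(259 − P);  ABV = (OG − FG)·131.25
OG = 259/(259 − 10.2) = 1.0410
FG = 259/(259 − 3.5) = 1.0137
ABV = (1.0410 − 1.0137)·131.25

3.5829 % ABV


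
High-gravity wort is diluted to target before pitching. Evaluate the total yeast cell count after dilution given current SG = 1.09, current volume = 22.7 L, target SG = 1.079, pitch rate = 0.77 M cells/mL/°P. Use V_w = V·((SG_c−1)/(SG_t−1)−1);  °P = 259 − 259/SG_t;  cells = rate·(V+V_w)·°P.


V_w = 22.7·((1.09−1)/(1.079−1)−1) = 3.1608
V_final = 22.7 + 3.1608 = 25.8608
°P = 259 − 259/1.079 = 18.9629
cells = 0.77·25.8608·18.9629

377.6047 billion cells


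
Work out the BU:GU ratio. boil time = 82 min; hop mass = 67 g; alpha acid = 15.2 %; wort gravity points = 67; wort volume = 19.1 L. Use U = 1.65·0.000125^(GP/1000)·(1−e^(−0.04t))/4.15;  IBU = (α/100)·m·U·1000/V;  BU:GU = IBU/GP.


U = 1.65·0.000125^(67/1000)·(1−e^(−0.04·82))/4.15 = 0.2095
IBU = (15.2/100)·67·0.2095·1000/19.1 = 111.7266
BU:GU = 111.7266/67

1.6676


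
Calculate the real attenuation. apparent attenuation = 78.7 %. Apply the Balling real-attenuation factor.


RA = AA · 0.8192
RA = 78.7 · 0.8192

64.4710 %


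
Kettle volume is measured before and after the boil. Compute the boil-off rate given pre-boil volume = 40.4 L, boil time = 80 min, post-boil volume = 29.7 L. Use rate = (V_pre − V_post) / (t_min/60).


rate = (40.4 − 29.7) / (80/60)

8.0250 L/hr


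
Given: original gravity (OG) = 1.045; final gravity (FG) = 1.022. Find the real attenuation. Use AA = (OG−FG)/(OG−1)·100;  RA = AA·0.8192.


AA = (1.045 − 1.022)/(1.045 − 1)·100 = 51.1111
RA = 51.1111·0.8192

41.8702 %


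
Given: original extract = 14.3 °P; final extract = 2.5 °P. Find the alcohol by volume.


SG = 259/(259 − P);  ABV = (OG − FG)·131.25
OG = 259/(259 − 14.3) = 1.0584
FG = 259/(259 − 2.5) = 1.0097
ABV = (1.0584 − 1.0097)·131.25

6.3909 % ABV


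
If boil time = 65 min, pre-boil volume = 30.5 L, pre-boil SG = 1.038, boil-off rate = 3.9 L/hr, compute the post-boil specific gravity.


V_post = V_pre − rate·(t/60);  SG_post = 1 + (SG_pre−1)·V_pre/V_post
V_post = 30.5 − 3.9·(65/60) = 26.2750
SG_post = 1 + (1.038 − 1)·30.5/26.2750

1.0441


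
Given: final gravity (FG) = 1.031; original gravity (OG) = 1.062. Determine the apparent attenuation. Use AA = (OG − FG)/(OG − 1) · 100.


AA = (1.062 − 1.031)/(1.062 − 1) · 100

50.0000 %


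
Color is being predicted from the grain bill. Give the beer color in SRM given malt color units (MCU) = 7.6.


SRM = 1.4922 · MCU^0.6859
SRM = 1.4922 · 7.6^0.6859

5.9976 SRM


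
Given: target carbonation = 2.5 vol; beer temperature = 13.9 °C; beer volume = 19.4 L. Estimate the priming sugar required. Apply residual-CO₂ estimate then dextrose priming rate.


residual = 14.695·(0.01821 + 0.09011·e^(−0.04·T));  sugar = (target − residual)·4.0·V
residual = 14.695·(0.01821 + 0.09011·e^(−0.04·13.9)) = 1.0270
sugar = (2.5 − 1.0270)·4.0·19.4

114.3045 g


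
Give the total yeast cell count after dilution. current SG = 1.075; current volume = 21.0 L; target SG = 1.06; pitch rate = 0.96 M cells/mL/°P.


V_w = V·((SG_c−1)/(SG_t−1)−1);  °P = 259 − 259/SG_t;  cells = rate·(V+V_w)·°P
V_w = 21.0·((1.075−1)/(1.06−1)−1) = 5.2500
V_final = 21.0 + 5.2500 = 26.2500
°P = 259 − 259/1.06 = 14.6604
cells = 0.96·26.2500·14.6604

369.4415 billion cells


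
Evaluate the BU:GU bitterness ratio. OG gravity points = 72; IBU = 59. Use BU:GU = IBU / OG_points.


BU:GU = 59 / 72

0.8194


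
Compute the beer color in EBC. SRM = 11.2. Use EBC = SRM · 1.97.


EBC = 11.2 · 1.97

22.0640 EBC


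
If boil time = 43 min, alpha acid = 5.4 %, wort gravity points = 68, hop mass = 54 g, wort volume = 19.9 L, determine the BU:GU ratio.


U = 1.65·0.000125^(GP/1000)·(1−e^(−0.04t))/4.15;  IBU = (α/100)·m·U·1000/V;  BU:GU = IBU/GP
U = 1.65·0.000125^(68/1000)·(1−e^(−0.04·43))/4.15 = 0.1771
IBU = (5.4/100)·54·0.1771·1000/19.9 = 25.9578
BU:GU = 25.9578/68

0.3817


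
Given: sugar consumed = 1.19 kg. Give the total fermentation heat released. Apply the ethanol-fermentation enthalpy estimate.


Q = m_sugar · 590 kJ/kg
Q = 1.19 · 590

702.1000 kJ


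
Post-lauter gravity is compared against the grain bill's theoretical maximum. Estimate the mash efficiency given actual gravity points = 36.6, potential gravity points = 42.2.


efficiency = actual / potential × 100
efficiency = 36.6 / 42.2 × 100

86.7299 %


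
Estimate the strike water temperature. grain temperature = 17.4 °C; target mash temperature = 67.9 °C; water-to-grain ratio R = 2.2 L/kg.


T_strike = (0.41/R)·(T_mash − T_grain) + T_mash
T_strike = (0.41/2.2)·(67.9 − 17.4) + 67.9

77.3114 °C


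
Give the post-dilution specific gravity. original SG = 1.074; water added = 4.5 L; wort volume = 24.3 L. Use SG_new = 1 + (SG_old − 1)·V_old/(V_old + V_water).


pts = (1.074 − 1)·1000·24.3/(24.3 + 4.5) = 62.4375
SG_new = 1 + 62.4375/1000

1.0624


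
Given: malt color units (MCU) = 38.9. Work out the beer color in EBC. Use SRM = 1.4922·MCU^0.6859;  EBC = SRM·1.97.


SRM = 1.4922·38.9^0.6859 = 18.3812
EBC = 18.3812·1.97

36.2109 EBC


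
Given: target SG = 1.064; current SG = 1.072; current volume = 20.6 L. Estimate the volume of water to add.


V_water = V·((SG_curr − 1)/(SG_target − 1) − 1)
V_water = 20.6·((1.072 − 1)/(1.064 − 1) − 1)

2.5750 L


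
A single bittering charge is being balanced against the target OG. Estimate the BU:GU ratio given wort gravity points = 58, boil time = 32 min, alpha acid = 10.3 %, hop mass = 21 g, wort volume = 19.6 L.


U = 1.65·0.000125^(GP/1000)·(1−e^(−0.04t))/4.15;  IBU = (α/100)·m·U·1000/V;  BU:GU = IBU/GP
U = 1.65·0.000125^(58/1000)·(1−e^(−0.04·32))/4.15 = 0.1704
IBU = (10.3/100)·21·0.1704·1000/19.6 = 18.8093
BU:GU = 18.8093/58

0.3243


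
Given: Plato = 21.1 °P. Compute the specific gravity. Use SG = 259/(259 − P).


SG = 259/(259 − 21.1)

1.0887


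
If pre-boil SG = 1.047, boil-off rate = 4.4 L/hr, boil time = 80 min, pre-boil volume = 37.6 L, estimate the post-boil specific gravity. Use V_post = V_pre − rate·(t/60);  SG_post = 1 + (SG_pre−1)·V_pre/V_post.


V_post = 37.6 − 4.4·(80/60) = 31.7333
SG_post = 1 + (1.047 − 1)·37.6/31.7333

1.0557


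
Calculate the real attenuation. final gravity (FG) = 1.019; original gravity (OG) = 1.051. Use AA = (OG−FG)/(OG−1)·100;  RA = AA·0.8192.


AA = (1.051 − 1.019)/(1.051 − 1)·100 = 62.7451
RA = 62.7451·0.8192

51.4008 %


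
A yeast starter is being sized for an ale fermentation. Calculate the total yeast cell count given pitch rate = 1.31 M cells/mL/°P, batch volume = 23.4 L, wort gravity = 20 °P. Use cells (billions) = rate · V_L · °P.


cells = 1.31 · 23.4 · 20

613.0800 billion cells


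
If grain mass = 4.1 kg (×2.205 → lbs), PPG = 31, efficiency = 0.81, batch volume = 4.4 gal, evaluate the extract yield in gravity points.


points = lbs × PPG × eff / vol
lbs = 4.1 × 2.205 = 9.0405
points = 9.0405 × 31 × 0.81 / 4.4

51.5925 points


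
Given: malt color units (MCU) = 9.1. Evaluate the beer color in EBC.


SRM = 1.4922·MCU^0.6859;  EBC = SRM·1.97
SRM = 1.4922·9.1^0.6859 = 6.7863
EBC = 6.7863·1.97

13.3690 EBC


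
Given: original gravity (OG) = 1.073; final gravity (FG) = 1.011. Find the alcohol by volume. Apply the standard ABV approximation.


ABV = (OG − FG) · 131.25
ABV = (1.073 − 1.011) · 131.25

8.1375 % ABV


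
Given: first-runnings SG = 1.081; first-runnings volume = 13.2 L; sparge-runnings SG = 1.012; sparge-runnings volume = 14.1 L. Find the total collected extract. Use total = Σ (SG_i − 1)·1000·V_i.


first = (1.081 − 1)·1000·13.2 = 1069.2000
sparge = (1.012 − 1)·1000·14.1 = 169.2000
total = 1069.2000 + 169.2000

1238.4000 gravity·L


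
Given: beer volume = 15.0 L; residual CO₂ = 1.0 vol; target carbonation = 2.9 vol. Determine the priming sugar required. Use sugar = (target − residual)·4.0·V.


sugar = (2.9 − 1.0)·4.0·15.0

114.0000 g


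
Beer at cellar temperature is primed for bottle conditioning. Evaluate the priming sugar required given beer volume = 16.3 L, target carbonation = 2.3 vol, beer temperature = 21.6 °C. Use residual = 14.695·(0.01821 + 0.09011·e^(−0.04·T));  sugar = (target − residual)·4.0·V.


residual = 14.695·(0.01821 + 0.09011·e^(−0.04·21.6)) = 0.8257
sugar = (2.3 − 0.8257)·4.0·16.3

96.1246 g


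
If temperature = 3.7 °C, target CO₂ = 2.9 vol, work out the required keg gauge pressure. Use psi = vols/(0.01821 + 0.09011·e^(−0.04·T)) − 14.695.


psi = 2.9/(0.01821 + 0.09011·e^(−0.04·3.7)) − 14.695

15.5374 psi


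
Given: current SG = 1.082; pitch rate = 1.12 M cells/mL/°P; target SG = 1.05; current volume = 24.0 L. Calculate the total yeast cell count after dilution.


V_w = V·((SG_c−1)/(SG_t−1)−1);  °P = 259 − 259/SG_t;  cells = rate·(V+V_w)·°P
V_w = 24.0·((1.082−1)/(1.05−1)−1) = 15.3600
V_final = 24.0 + 15.3600 = 39.3600
°P = 259 − 259/1.05 = 12.3333
cells = 1.12·39.3600·12.3333

543.6928 billion cells


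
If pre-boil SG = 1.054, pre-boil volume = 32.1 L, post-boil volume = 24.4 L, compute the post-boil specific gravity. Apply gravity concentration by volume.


SG_post = 1 + (SG_pre − 1)·V_pre/V_post
pts_pre = (1.054 − 1)·1000 = 54.0000
pts_post = 54.0000·32.1/24.4 = 71.0410
SG_post = 1 + 71.0410/1000

1.0710


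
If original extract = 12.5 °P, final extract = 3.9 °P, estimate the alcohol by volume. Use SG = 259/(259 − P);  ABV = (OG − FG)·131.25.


OG = 259/(259 − 12.5) = 1.0507
FG = 259/(259 − 3.9) = 1.0153
ABV = (1.0507 − 1.0153)·131.25

4.6491 % ABV


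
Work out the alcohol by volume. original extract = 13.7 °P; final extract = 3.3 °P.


SG = 259/(259 − P);  ABV = (OG − FG)·131.25
OG = 259/(259 − 13.7) = 1.0558
FG = 259/(259 − 3.3) = 1.0129
ABV = (1.0558 − 1.0129)·131.25

5.6364 % ABV


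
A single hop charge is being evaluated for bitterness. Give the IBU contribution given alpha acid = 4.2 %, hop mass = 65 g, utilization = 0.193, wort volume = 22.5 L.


IBU = (α/100)·mass·U·1000 / V
IBU = (4.2/100)·65·0.193·1000 / 22.5

23.4173 IBU


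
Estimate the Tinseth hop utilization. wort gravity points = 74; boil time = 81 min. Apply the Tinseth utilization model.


U = 1.65·0.000125^(GP/1000) · (1 − e^(−0.04·t))/4.15
bigness = 1.65·0.000125^(74/1000) = 0.8485
boil_factor = (1 − e^(−0.04·81))/4.15 = 0.2315
U = 0.8485 · 0.2315

0.1965


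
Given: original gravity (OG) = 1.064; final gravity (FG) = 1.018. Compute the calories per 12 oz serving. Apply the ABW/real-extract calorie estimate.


ABW = (OG−FG)·131.25·0.79/FG;  °P = 259 − 259/SG (for OG→OE and FG→AE);  RE = 0.1808·OE + 0.8192·AE;  Cal = (6.9·ABW + 4·(RE−0.1))·FG·3.55
ABW = (1.064 − 1.018)·131.25·0.79/1.018 = 4.6853
OE = 259 − 259/1.064 = 15.5789 °P
AE = 259 − 259/1.018 = 4.5796 °P
RE = 0.1808·15.5789 + 0.8192·4.5796 = 6.5683 °P
Cal = (6.9·4.6853 + 4·(6.5683−0.1))·1.018·3.55

210.3345 kcal


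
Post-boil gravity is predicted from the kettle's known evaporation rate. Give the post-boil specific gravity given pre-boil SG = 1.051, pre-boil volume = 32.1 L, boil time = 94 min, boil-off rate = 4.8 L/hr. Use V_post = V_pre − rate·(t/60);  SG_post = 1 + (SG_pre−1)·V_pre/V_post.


V_post = 32.1 − 4.8·(94/60) = 24.5800
SG_post = 1 + (1.051 − 1)·32.1/24.5800

1.0666


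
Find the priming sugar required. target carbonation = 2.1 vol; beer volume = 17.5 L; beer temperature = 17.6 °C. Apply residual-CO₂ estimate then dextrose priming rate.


residual = 14.695·(0.01821 + 0.09011·e^(−0.04·T));  sugar = (target − residual)·4.0·V
residual = 14.695·(0.01821 + 0.09011·e^(−0.04·17.6)) = 0.9225
sugar = (2.1 − 0.9225)·4.0·17.5

82.4227 g


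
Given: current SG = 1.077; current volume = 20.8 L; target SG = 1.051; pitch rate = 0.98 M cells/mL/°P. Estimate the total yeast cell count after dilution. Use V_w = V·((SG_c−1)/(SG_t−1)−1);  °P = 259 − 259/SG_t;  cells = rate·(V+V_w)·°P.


V_w = 20.8·((1.077−1)/(1.051−1)−1) = 10.6039
V_final = 20.8 + 10.6039 = 31.4039
°P = 259 − 259/1.051 = 12.5680
cells = 0.98·31.4039·12.5680

386.7917 billion cells


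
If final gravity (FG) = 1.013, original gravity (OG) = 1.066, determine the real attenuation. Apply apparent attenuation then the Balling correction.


AA = (OG−FG)/(OG−1)·100;  RA = AA·0.8192
AA = (1.066 − 1.013)/(1.066 − 1)·100 = 80.3030
RA = 80.3030·0.8192

65.7842 %


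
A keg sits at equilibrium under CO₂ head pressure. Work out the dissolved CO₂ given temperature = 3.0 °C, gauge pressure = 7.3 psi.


vols = (P + 14.695)·(0.01821 + 0.09011·e^(−0.04·T))
vols = (7.3 + 14.695)·(0.01821 + 0.09011·e^(−0.04·3.0))

2.1584 volumes


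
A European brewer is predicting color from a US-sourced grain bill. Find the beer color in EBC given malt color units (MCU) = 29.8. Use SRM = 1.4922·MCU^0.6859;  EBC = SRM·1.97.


SRM = 1.4922·29.8^0.6859 = 15.3106
EBC = 15.3106·1.97

30.1619 EBC


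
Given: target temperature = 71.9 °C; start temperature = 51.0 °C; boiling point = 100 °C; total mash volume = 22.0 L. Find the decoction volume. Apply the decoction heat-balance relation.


V_dec = V_total·(T_target − T_start)/(T_boil − T_start)
V_dec = 22.0·(71.9 − 51.0)/(100 − 51.0)

9.3837 L


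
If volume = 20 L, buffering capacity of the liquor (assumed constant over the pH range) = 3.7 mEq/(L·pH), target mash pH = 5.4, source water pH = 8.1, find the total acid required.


acid = buffering capacity · (pH_source − pH_target) · V
acid = 3.7 · (8.1 − 5.4) · 20

199.8000 mEq


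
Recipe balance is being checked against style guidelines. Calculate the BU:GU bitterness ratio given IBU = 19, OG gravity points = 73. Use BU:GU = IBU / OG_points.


BU:GU = 19 / 73

0.2603


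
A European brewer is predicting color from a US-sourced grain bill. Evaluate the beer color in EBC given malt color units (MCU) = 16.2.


SRM = 1.4922·MCU^0.6859;  EBC = SRM·1.97
SRM = 1.4922·16.2^0.6859 = 10.0794
EBC = 10.0794·1.97

19.8564 EBC


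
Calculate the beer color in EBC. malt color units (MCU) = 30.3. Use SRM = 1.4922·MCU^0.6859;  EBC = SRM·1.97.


SRM = 1.4922·30.3^0.6859 = 15.4863
EBC = 15.4863·1.97

30.5081 EBC


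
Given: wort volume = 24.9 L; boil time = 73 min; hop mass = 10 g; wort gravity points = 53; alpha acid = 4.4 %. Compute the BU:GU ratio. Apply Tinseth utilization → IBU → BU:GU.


U = 1.65·0.000125^(GP/1000)·(1−e^(−0.04t))/4.15;  IBU = (α/100)·m·U·1000/V;  BU:GU = IBU/GP
U = 1.65·0.000125^(53/1000)·(1−e^(−0.04·73))/4.15 = 0.2336
IBU = (4.4/100)·10·0.2336·1000/24.9 = 4.1281
BU:GU = 4.1281/53

0.0779


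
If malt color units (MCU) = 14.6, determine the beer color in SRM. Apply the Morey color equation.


SRM = 1.4922 · MCU^0.6859
SRM = 1.4922 · 14.6^0.6859

9.3855 SRM


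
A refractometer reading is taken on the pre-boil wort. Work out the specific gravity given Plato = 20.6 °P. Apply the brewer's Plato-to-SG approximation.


SG = 259/(259 − P)
SG = 259/(259 − 20.6)

1.0864


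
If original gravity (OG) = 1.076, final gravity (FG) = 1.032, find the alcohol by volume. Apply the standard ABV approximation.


ABV = (OG − FG) · 131.25
ABV = (1.076 − 1.032) · 131.25

5.7750 % ABV


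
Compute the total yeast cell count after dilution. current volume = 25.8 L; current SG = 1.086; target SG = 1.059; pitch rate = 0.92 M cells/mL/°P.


V_w = V·((SG_c−1)/(SG_t−1)−1);  °P = 259 − 259/SG_t;  cells = rate·(V+V_w)·°P
V_w = 25.8·((1.086−1)/(1.059−1)−1) = 11.8068
V_final = 25.8 + 11.8068 = 37.6068
°P = 259 − 259/1.059 = 14.4297
cells = 0.92·37.6068·14.4297

499.2405 billion cells


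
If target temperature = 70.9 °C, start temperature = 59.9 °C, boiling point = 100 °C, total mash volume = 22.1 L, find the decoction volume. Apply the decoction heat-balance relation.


V_dec = V_total·(T_target − T_start)/(T_boil − T_start)
V_dec = 22.1·(70.9 − 59.9)/(100 − 59.9)

6.0623 L


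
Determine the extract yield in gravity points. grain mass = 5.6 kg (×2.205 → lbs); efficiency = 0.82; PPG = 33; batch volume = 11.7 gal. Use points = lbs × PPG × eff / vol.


lbs = 5.6 × 2.205 = 12.3480
points = 12.3480 × 33 × 0.82 / 11.7

28.5587 points


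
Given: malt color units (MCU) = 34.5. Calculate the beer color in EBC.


SRM = 1.4922·MCU^0.6859;  EBC = SRM·1.97
SRM = 1.4922·34.5^0.6859 = 16.9284
EBC = 16.9284·1.97

33.3490 EBC


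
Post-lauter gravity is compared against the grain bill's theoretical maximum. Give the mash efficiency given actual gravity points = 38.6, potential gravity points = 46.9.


efficiency = actual / potential × 100
efficiency = 38.6 / 46.9 × 100

82.3028 %
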